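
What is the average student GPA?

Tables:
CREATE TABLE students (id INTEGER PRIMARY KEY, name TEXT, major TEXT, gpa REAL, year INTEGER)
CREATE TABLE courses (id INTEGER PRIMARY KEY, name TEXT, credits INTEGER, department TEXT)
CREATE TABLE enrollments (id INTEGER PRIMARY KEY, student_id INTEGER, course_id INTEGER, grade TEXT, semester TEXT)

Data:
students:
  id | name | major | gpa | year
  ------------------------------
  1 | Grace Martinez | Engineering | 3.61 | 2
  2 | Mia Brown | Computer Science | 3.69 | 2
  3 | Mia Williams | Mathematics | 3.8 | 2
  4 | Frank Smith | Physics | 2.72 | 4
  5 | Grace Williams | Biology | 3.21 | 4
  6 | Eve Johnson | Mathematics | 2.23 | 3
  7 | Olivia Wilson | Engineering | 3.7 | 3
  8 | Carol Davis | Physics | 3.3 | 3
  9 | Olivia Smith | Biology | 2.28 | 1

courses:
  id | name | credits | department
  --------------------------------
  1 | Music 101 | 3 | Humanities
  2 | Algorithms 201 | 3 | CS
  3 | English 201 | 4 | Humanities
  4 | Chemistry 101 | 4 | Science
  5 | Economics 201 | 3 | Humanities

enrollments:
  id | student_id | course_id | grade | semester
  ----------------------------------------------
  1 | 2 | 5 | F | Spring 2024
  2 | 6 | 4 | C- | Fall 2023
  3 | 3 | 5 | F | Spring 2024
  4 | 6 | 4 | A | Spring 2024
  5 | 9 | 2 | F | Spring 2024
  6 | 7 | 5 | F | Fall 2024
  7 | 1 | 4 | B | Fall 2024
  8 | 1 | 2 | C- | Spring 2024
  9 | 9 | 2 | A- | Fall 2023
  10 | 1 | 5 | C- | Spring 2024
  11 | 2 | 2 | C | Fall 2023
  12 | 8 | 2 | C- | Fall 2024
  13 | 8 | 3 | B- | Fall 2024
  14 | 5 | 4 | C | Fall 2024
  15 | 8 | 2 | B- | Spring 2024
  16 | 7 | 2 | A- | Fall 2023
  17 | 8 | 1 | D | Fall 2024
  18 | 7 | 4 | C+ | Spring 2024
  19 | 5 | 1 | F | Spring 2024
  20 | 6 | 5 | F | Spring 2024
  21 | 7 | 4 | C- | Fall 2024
SELECT AVG(gpa) FROM students

Execution result:
3.17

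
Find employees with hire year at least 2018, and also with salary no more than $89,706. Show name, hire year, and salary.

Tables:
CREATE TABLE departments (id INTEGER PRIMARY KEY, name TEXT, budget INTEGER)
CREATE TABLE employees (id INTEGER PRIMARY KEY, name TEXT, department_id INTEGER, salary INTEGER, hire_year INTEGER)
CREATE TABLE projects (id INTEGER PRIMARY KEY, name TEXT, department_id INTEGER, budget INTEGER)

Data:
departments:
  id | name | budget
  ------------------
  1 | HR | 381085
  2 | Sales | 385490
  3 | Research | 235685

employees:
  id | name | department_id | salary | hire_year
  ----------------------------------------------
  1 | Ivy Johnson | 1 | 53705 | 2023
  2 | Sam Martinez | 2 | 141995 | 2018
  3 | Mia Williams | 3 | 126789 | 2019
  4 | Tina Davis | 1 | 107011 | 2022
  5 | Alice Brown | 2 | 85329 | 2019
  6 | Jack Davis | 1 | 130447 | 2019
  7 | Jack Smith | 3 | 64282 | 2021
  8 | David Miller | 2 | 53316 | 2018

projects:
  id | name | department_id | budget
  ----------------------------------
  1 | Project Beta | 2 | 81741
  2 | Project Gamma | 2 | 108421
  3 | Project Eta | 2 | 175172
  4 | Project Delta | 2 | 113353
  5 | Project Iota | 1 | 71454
SELECT name, hire_year, salary FROM employees WHERE hire_year >= 2018 AND salary <= 89706

Execution result:
name | hire_year | salary
Ivy Johnson | 2023 | 53705
Alice Brown | 2019 | 85329
Jack Smith | 2021 | 64282
David Miller | 2018 | 53316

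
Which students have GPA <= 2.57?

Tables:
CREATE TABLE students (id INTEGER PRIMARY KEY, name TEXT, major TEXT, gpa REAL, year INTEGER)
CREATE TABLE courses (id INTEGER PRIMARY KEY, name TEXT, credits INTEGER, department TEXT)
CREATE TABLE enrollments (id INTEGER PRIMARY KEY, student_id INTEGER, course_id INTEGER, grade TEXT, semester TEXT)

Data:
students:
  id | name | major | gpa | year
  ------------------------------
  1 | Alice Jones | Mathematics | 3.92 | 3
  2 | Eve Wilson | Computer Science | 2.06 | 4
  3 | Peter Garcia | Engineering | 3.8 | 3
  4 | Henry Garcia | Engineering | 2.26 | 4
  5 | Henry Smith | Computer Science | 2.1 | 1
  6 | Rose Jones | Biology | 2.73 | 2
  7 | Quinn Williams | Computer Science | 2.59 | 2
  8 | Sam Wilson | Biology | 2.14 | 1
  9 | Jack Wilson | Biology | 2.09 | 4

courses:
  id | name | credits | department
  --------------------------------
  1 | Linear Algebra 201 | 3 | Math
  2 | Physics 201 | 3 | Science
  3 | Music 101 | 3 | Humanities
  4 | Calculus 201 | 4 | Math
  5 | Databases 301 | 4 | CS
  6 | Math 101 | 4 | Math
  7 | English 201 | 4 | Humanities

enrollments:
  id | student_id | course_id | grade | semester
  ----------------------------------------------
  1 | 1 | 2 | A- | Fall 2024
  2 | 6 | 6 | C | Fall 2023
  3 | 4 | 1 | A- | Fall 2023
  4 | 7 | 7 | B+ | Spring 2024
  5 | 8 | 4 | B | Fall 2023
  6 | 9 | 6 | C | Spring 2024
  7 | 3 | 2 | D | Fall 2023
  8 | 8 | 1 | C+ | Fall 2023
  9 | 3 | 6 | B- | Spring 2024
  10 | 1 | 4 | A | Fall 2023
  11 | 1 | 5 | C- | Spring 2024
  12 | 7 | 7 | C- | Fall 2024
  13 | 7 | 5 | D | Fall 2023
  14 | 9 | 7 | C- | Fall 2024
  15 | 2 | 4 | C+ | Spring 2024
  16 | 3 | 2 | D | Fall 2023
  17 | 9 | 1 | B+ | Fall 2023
SELECT name, gpa FROM students WHERE gpa <= 2.57

Execution result:
name | gpa
Eve Wilson | 2.06
Henry Garcia | 2.26
Henry Smith | 2.10
Sam Wilson | 2.14
Jack Wilson | 2.09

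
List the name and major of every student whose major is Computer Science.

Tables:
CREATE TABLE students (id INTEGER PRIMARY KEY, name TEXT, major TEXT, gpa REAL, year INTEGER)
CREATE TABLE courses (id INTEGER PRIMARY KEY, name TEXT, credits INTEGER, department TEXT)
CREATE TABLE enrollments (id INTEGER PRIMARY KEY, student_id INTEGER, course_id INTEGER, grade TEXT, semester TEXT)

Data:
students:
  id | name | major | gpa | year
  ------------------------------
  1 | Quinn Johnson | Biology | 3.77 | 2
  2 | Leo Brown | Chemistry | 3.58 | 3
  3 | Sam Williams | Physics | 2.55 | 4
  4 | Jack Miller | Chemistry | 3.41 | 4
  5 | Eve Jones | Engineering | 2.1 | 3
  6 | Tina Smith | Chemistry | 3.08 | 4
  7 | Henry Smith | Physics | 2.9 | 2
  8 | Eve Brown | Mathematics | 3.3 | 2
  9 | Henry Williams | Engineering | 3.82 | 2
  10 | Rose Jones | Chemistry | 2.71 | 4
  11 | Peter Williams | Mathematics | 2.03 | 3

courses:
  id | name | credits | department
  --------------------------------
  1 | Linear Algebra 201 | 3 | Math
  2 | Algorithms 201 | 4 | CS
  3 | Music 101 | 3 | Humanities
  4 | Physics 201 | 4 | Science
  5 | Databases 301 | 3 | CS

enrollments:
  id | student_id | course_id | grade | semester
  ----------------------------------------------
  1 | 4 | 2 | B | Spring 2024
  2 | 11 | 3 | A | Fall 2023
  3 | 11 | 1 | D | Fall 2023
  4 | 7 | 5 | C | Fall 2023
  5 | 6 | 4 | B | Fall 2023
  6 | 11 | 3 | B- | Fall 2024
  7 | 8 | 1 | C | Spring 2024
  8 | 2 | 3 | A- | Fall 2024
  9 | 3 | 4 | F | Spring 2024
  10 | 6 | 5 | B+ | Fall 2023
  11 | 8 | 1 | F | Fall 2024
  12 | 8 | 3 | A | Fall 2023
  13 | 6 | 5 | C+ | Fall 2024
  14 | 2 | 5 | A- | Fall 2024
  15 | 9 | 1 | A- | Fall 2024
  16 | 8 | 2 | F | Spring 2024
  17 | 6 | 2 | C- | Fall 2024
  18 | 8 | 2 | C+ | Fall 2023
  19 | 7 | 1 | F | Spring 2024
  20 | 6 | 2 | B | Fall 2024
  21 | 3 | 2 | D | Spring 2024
SELECT name, major FROM students WHERE major = 'Computer Science'

Execution result:
(no rows)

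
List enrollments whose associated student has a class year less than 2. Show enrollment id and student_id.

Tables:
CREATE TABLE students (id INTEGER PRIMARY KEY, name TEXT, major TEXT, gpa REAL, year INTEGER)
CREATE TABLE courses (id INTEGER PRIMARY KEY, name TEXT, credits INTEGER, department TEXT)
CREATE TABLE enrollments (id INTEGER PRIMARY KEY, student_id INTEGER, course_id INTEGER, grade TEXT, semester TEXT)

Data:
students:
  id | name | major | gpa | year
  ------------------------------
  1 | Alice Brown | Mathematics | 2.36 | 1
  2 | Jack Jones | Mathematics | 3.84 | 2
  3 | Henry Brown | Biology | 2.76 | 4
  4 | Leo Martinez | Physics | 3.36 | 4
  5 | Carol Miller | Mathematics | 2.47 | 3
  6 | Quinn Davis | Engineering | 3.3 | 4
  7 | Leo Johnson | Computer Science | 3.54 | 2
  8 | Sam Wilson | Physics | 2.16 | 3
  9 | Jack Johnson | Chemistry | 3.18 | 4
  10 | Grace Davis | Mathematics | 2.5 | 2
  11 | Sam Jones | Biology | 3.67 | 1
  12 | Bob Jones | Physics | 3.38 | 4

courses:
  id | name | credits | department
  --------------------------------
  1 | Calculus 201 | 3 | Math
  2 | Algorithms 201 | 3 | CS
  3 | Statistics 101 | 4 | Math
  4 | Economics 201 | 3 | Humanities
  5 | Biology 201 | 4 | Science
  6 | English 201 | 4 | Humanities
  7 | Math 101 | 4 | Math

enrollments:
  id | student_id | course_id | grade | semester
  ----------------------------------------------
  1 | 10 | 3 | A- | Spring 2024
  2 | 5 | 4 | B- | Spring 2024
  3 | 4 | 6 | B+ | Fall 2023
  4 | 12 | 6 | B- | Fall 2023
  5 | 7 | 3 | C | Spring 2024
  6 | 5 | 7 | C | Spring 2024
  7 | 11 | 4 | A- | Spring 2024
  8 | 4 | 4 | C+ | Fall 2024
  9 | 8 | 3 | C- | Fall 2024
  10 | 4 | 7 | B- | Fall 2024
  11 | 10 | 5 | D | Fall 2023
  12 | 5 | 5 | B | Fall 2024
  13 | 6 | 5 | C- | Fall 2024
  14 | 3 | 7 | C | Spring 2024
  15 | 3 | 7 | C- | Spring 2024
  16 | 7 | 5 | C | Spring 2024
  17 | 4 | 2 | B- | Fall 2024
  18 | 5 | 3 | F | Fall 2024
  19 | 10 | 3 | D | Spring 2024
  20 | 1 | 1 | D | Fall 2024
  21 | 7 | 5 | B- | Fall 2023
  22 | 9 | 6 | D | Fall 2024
SELECT id, student_id FROM enrollments WHERE student_id IN (SELECT id FROM students WHERE year < 2)

Execution result:
id | student_id
7 | 11
20 | 1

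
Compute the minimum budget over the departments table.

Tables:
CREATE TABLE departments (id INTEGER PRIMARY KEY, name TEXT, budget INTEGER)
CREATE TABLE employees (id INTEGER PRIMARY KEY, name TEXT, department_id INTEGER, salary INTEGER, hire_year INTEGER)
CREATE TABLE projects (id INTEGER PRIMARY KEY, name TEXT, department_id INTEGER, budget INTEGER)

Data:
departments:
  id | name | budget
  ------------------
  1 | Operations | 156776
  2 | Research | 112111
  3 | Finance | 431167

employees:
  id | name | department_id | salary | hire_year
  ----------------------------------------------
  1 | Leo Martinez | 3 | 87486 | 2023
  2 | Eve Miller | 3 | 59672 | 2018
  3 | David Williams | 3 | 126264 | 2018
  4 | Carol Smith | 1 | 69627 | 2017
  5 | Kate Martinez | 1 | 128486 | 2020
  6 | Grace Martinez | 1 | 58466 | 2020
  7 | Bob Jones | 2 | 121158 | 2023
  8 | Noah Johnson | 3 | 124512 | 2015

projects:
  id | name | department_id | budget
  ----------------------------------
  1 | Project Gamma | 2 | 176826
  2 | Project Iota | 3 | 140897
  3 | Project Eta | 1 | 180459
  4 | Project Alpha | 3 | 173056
SELECT MIN(budget) FROM departments

Execution result:
112111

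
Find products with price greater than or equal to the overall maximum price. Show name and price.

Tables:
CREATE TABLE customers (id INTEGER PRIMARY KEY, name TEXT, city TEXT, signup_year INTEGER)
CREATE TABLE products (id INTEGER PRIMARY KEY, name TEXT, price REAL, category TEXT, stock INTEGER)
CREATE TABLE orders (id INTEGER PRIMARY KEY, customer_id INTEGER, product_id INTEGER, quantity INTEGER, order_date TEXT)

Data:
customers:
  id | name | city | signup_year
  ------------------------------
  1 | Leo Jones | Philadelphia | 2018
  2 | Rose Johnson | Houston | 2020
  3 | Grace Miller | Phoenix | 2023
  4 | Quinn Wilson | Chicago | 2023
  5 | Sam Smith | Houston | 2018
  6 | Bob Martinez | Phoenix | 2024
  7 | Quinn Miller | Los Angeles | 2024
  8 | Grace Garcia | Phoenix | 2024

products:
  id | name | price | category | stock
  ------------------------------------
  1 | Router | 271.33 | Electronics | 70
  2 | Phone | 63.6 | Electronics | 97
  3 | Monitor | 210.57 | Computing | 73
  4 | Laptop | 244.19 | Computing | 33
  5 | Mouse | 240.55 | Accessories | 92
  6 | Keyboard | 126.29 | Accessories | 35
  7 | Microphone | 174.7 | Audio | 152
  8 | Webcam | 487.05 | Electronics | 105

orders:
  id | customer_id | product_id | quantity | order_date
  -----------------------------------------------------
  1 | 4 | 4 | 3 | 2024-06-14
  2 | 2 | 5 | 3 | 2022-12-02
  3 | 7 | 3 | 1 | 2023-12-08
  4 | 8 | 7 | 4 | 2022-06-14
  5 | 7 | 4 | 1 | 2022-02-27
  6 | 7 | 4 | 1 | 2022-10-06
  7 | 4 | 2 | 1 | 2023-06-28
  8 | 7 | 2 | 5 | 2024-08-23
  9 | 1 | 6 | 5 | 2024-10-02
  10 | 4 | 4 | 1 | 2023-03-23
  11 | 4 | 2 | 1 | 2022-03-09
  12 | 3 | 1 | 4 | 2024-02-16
SELECT name, price FROM products WHERE price >= (SELECT MAX(price) FROM products)

Execution result:
name | price
Webcam | 487.05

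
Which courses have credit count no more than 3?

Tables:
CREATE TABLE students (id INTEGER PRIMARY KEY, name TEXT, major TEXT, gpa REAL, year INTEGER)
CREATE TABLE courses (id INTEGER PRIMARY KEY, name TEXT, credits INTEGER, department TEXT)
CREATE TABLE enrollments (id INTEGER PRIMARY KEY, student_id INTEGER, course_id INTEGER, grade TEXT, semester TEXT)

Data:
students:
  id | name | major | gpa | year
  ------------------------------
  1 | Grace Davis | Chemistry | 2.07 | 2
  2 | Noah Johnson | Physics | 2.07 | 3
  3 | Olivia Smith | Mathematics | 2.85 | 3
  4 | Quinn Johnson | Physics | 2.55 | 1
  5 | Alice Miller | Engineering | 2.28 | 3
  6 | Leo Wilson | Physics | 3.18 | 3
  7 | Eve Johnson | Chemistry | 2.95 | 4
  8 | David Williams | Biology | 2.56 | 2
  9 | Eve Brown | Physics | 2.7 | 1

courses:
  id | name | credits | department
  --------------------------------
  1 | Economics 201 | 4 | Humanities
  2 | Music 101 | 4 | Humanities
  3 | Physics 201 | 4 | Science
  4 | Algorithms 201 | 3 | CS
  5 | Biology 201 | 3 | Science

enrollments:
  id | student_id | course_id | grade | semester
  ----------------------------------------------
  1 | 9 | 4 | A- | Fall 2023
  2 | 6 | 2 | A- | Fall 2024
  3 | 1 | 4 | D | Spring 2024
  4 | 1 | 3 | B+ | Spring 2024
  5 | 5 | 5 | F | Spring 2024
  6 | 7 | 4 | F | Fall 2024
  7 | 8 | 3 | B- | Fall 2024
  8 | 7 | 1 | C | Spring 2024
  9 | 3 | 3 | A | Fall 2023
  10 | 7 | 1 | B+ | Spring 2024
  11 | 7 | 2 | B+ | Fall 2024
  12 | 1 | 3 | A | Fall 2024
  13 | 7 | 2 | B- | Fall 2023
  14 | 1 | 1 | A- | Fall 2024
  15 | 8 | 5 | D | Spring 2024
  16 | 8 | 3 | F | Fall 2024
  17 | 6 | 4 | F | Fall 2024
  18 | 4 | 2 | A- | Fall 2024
SELECT name, credits FROM courses WHERE credits <= 3

Execution result:
name | credits
Algorithms 201 | 3
Biology 201 | 3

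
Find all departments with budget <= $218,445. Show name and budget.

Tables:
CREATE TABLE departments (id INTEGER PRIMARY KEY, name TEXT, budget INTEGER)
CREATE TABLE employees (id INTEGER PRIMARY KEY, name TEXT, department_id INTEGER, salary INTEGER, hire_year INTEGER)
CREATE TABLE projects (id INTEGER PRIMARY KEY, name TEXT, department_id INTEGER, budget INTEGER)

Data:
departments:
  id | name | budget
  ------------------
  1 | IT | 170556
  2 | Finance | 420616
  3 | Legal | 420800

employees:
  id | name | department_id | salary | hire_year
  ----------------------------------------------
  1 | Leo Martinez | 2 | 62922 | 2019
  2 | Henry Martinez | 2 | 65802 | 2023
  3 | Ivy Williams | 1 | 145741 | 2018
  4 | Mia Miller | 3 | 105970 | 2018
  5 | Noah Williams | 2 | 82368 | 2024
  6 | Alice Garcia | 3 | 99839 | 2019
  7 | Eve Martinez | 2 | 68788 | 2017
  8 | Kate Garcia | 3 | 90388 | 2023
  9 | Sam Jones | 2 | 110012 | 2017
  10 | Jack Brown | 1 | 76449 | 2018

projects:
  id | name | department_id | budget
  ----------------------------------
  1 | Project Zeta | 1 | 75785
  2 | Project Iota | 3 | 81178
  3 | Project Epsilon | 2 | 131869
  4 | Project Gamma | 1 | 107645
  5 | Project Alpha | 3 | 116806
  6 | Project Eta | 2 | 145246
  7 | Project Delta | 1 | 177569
SELECT name, budget FROM departments WHERE budget <= 218445

Execution result:
name | budget
IT | 170556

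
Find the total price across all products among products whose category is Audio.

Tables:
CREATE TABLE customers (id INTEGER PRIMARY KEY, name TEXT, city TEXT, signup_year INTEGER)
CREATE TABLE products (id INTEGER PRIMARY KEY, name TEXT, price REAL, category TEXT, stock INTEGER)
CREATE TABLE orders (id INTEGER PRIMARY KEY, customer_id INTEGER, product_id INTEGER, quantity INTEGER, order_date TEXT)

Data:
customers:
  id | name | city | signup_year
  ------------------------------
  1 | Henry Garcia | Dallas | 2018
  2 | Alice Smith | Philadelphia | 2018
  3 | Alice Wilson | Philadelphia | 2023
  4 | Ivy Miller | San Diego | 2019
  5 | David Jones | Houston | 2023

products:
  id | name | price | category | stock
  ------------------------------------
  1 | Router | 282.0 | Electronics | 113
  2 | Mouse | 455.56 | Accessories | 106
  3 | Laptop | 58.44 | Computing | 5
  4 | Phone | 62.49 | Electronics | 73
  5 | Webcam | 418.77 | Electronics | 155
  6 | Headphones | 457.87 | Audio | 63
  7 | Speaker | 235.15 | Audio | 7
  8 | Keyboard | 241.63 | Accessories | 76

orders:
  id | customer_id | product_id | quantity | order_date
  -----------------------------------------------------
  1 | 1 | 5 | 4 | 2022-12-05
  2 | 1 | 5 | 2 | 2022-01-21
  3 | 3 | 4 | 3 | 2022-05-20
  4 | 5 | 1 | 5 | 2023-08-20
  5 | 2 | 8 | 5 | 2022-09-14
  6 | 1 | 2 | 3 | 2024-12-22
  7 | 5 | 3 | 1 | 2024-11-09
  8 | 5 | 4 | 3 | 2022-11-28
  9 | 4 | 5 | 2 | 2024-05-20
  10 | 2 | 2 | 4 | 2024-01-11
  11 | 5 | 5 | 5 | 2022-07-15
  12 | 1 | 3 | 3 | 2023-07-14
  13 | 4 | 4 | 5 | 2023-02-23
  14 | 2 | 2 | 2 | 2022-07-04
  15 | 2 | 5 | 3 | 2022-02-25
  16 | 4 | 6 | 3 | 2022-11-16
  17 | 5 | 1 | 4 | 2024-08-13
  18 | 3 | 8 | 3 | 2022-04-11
SELECT SUM(price) FROM products WHERE category = 'Audio'

Execution result:
693.02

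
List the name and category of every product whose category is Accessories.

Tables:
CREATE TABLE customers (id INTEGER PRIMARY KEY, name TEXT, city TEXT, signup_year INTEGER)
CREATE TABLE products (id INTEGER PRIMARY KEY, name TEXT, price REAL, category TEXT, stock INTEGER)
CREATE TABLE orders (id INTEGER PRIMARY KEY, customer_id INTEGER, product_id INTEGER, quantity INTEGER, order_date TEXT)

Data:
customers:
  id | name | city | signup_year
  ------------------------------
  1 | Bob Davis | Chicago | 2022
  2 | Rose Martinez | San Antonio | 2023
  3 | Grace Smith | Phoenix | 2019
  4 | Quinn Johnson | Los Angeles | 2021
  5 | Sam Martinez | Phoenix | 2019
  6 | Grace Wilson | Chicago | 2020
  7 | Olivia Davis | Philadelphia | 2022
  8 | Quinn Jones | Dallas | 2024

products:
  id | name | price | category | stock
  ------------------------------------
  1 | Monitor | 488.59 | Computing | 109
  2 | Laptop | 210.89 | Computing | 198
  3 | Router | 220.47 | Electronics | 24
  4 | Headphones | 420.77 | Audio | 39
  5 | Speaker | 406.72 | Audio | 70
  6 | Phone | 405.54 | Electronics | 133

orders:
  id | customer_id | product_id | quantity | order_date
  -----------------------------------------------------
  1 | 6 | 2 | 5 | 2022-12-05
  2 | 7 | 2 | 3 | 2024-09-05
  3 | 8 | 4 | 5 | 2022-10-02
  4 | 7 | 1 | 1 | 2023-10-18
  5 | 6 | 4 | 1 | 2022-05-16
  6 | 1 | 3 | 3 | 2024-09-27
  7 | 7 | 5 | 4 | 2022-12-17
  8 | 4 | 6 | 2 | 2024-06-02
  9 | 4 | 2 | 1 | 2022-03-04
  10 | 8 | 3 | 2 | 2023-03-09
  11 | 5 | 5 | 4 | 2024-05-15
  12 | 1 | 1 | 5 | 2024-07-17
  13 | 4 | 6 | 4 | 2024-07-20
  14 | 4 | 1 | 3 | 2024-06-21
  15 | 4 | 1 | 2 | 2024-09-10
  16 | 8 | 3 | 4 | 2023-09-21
SELECT name, category FROM products WHERE category = 'Accessories'

Execution result:
(no rows)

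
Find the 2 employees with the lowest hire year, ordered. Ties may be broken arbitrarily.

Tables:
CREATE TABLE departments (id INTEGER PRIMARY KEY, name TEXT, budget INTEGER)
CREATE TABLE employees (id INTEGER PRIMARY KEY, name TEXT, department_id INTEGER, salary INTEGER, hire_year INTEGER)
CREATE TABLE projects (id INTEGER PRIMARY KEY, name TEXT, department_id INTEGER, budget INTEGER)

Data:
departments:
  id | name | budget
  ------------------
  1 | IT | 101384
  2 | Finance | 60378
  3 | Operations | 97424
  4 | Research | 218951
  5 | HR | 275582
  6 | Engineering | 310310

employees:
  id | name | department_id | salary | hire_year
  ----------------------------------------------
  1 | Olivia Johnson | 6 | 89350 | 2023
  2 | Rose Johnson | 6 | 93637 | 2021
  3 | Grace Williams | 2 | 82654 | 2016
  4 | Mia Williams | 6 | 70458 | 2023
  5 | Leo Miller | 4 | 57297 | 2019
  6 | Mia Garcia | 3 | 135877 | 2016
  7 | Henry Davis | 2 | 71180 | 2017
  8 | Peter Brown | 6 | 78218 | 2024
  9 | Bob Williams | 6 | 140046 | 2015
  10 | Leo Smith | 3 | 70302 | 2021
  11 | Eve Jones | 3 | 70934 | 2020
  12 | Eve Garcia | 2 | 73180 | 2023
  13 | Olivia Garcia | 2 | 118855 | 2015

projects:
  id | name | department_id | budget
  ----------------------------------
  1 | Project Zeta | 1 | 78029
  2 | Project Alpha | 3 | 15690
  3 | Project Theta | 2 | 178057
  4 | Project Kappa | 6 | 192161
SELECT name, hire_year FROM employees ORDER BY hire_year ASC LIMIT 2

Execution result:
name | hire_year
Bob Williams | 2015
Olivia Garcia | 2015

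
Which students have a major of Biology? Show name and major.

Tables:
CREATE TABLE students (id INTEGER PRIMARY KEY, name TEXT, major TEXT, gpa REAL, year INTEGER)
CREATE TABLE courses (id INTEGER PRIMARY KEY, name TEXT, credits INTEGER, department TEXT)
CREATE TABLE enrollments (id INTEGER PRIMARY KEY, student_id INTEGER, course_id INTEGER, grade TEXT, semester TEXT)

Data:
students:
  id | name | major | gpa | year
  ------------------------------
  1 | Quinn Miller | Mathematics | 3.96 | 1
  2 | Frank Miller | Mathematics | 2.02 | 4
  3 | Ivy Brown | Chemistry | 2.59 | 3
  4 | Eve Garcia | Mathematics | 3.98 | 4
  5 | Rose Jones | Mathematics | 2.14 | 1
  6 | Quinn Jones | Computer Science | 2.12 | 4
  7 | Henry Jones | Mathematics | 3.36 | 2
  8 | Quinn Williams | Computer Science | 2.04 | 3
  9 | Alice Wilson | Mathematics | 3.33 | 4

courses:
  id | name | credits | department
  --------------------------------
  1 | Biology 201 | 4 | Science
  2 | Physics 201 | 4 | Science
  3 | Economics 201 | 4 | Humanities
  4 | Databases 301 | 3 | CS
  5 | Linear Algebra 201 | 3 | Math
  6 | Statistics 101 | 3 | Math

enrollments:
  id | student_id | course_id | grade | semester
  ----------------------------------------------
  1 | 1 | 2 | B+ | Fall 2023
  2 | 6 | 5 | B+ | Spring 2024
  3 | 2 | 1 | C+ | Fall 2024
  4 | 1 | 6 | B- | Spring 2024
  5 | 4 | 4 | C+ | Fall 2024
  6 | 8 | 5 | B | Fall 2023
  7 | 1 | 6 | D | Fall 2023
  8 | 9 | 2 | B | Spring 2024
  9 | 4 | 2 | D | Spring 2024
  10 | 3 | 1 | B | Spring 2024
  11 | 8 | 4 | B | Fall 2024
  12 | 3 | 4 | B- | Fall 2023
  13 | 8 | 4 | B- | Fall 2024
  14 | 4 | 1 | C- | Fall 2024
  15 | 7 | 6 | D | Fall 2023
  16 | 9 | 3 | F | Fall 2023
SELECT name, major FROM students WHERE major = 'Biology'

Execution result:
(no rows)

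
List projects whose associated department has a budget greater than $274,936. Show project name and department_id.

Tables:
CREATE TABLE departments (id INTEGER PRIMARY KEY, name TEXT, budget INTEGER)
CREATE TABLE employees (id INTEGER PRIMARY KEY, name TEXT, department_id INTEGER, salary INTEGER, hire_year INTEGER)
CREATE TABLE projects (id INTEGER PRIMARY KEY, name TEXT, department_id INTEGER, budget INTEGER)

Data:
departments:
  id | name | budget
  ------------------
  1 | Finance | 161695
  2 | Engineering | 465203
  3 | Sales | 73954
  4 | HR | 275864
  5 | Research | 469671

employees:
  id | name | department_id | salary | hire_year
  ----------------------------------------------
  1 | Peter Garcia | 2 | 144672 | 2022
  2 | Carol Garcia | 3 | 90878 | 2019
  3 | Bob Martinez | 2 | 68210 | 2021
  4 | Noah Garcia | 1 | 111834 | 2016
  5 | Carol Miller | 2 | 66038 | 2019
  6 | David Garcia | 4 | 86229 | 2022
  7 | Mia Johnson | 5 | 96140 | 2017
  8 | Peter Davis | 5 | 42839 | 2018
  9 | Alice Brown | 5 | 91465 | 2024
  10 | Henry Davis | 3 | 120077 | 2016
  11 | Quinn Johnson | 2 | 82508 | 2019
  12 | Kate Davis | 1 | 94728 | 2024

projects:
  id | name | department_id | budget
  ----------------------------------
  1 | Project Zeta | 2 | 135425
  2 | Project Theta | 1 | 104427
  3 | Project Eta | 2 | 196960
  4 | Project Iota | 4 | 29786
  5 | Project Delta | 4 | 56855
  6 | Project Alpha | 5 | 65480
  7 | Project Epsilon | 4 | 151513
SELECT name, department_id FROM projects WHERE department_id IN (SELECT id FROM departments WHERE budget > 274936)

Execution result:
name | department_id
Project Zeta | 2
Project Eta | 2
Project Iota | 4
Project Delta | 4
Project Alpha | 5
Project Epsilon | 4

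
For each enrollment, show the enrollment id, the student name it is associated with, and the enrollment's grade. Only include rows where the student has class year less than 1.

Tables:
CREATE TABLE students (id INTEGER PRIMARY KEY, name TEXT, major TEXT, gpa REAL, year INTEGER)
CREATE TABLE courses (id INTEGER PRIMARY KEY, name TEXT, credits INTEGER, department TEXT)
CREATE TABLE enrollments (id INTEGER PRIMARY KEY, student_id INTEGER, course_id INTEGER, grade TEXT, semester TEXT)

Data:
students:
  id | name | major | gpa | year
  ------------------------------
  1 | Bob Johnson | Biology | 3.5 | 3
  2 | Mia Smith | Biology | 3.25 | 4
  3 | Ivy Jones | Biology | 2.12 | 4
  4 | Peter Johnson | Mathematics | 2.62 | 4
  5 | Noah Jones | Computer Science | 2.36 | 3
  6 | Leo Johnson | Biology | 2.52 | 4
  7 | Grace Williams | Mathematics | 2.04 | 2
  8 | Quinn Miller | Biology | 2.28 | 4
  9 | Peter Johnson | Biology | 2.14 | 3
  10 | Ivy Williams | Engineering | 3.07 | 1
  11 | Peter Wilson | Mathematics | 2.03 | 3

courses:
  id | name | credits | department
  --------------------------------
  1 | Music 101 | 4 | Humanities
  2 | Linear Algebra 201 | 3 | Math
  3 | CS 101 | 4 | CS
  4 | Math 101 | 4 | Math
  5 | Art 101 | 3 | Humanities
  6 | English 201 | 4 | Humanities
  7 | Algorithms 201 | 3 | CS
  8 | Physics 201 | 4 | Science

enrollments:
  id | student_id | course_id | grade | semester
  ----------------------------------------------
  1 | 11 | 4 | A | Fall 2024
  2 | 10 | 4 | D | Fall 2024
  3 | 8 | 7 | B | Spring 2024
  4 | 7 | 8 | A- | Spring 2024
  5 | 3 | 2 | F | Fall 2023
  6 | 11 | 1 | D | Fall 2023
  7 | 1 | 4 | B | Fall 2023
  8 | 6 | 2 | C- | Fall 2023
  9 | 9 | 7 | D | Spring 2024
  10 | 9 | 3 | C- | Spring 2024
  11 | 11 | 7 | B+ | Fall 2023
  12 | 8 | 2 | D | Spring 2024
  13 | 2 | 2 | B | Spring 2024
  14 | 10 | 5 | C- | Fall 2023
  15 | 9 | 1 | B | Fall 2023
SELECT c.id, p.name AS student, c.grade FROM enrollments c JOIN students p ON c.student_id = p.id WHERE p.year < 1

Execution result:
(no rows)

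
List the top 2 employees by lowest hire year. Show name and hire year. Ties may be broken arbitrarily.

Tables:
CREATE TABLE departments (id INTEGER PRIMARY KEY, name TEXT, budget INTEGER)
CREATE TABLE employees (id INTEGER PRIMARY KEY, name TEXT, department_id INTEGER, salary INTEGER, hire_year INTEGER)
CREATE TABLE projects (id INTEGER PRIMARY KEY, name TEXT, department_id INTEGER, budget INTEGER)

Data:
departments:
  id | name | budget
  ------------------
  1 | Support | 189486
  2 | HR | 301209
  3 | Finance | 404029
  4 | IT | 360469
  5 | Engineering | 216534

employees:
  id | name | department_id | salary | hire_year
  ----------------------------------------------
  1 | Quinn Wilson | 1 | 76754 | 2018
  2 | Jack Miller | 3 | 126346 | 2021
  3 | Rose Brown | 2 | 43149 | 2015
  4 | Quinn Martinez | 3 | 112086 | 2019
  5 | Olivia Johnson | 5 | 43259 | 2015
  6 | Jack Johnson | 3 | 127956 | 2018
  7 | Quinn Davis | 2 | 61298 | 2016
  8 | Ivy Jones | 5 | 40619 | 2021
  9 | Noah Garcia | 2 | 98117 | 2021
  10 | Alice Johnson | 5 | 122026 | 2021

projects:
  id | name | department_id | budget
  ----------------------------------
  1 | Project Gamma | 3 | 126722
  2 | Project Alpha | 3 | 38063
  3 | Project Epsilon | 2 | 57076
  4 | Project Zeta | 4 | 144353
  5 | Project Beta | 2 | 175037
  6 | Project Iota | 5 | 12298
SELECT name, hire_year FROM employees ORDER BY hire_year ASC LIMIT 2

Execution result:
name | hire_year
Rose Brown | 2015
Olivia Johnson | 2015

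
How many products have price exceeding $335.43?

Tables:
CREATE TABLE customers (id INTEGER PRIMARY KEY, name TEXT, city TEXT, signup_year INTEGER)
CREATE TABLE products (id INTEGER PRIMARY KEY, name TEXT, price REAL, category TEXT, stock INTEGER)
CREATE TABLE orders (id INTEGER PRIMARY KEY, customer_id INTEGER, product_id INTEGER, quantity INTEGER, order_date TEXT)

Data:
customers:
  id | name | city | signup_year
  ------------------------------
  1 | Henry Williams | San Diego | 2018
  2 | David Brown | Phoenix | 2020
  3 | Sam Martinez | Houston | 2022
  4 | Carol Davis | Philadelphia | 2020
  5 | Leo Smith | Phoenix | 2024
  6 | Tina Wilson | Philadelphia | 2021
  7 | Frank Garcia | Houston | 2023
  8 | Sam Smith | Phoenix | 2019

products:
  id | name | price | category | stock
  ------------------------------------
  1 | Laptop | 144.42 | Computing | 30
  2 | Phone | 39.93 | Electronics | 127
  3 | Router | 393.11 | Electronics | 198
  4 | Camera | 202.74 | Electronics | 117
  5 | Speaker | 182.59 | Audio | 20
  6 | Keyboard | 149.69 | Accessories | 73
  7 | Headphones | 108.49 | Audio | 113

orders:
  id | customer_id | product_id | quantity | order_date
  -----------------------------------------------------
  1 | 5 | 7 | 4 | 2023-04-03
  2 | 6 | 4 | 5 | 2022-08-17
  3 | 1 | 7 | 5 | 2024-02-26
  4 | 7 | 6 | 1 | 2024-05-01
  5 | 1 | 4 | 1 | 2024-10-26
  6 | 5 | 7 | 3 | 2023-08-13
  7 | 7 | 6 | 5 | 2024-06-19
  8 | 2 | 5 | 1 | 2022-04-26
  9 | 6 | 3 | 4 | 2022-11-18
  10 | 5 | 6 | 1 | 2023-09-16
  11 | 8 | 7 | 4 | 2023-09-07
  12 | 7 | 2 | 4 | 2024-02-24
SELECT COUNT(*) FROM products WHERE price > 335.43

Execution result:
1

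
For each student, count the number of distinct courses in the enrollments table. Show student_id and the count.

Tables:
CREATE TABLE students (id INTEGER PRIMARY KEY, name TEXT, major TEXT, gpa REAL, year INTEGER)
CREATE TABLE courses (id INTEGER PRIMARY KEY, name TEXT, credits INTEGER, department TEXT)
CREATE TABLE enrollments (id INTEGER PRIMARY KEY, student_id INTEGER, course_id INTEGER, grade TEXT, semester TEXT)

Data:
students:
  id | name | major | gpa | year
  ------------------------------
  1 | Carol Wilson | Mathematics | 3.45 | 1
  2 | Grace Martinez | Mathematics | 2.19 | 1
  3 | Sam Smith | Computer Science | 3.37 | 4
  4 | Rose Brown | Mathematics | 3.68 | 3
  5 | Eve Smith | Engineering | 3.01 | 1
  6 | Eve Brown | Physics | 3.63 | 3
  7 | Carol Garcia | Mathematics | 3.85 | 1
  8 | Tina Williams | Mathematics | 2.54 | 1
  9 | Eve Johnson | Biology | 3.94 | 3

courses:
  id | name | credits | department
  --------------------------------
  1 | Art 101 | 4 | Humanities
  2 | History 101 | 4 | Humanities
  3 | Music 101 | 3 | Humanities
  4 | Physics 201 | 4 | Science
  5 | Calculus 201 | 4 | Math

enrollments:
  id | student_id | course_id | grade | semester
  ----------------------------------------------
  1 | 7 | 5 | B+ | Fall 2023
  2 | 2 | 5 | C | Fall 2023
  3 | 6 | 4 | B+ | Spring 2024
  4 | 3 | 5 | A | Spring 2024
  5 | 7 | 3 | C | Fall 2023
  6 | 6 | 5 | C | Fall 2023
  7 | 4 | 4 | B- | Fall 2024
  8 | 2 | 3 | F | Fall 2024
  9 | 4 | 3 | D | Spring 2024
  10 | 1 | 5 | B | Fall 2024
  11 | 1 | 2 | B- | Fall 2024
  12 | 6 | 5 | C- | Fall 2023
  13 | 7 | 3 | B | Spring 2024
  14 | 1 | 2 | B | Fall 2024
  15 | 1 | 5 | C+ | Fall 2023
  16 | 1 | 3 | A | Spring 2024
SELECT student_id, COUNT(DISTINCT course_id) AS distinct_course_count FROM enrollments GROUP BY student_id

Execution result:
student_id | distinct_course_count
1 | 3
2 | 2
3 | 1
4 | 2
6 | 2
7 | 2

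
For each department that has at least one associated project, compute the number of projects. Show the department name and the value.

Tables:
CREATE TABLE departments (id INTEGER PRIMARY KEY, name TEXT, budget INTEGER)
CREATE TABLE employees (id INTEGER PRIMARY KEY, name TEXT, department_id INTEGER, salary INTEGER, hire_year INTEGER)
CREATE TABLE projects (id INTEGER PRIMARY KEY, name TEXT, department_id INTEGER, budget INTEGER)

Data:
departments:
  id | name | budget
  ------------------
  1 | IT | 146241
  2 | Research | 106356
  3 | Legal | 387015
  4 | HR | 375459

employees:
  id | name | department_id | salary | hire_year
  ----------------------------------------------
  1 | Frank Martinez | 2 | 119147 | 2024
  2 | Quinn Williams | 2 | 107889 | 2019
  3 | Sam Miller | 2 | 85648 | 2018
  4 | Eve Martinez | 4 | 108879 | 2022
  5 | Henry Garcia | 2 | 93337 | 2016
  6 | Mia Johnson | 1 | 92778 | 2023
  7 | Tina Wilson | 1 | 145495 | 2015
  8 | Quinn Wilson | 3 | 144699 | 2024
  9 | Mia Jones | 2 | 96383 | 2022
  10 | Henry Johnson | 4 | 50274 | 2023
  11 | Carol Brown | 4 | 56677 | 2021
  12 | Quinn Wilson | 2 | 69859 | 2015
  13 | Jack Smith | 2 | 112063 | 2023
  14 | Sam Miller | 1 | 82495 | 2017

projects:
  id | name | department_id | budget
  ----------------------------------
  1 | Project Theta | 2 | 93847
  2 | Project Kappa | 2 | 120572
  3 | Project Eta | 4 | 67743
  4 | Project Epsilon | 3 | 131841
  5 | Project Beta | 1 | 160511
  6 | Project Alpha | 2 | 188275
SELECT p.name, COUNT(*) AS n FROM projects c JOIN departments p ON c.department_id = p.id GROUP BY p.id, p.name

Execution result:
name | n
IT | 1
Research | 3
Legal | 1
HR | 1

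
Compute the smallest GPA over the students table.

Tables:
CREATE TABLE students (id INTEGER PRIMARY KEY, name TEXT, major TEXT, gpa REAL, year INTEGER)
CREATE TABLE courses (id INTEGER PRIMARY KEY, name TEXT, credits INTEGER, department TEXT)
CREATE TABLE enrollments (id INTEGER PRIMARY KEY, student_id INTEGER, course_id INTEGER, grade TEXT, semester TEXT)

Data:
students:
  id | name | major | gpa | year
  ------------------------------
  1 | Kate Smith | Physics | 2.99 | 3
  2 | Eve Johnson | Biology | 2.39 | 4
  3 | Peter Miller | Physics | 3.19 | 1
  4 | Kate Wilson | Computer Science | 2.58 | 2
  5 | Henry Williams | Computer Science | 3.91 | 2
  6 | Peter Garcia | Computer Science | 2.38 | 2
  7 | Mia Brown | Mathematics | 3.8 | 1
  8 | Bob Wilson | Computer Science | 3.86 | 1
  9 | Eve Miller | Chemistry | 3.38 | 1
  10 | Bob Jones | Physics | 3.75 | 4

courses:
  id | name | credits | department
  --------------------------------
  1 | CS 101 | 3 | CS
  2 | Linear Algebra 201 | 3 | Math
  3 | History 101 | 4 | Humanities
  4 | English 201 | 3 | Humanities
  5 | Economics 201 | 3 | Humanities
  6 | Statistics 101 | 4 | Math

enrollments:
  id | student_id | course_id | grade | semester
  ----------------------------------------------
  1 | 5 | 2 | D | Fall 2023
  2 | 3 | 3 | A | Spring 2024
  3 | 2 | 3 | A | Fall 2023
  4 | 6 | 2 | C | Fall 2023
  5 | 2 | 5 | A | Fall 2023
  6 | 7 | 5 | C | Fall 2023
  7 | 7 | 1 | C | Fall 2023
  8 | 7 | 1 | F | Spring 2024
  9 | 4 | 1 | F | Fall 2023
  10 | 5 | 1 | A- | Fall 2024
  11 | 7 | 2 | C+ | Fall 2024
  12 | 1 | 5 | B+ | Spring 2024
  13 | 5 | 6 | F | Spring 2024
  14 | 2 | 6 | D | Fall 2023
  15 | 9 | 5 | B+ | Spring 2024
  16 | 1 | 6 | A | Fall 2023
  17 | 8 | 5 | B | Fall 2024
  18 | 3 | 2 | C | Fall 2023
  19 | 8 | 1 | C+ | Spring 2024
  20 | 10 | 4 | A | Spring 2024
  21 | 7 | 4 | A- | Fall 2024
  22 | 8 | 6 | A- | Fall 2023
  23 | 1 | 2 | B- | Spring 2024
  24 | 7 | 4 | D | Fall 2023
SELECT MIN(gpa) FROM students

Execution result:
2.38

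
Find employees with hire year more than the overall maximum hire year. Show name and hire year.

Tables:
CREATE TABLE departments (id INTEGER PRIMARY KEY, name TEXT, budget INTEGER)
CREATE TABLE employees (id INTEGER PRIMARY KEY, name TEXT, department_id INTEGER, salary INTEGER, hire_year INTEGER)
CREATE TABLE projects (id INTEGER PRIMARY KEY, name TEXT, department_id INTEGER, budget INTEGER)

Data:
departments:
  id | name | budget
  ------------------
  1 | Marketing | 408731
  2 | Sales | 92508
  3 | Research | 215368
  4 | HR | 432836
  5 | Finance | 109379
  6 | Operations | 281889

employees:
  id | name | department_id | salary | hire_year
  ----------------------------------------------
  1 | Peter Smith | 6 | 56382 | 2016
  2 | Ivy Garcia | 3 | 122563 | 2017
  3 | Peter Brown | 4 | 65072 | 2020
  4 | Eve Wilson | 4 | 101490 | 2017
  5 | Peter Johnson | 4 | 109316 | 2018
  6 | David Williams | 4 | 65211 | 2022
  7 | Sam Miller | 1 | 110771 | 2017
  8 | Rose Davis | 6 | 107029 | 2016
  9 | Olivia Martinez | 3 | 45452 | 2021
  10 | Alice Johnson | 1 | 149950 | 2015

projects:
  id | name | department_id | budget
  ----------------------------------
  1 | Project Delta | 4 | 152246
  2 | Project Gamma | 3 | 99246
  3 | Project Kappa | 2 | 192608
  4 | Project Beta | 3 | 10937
SELECT name, hire_year FROM employees WHERE hire_year > (SELECT MAX(hire_year) FROM employees)

Execution result:
(no rows)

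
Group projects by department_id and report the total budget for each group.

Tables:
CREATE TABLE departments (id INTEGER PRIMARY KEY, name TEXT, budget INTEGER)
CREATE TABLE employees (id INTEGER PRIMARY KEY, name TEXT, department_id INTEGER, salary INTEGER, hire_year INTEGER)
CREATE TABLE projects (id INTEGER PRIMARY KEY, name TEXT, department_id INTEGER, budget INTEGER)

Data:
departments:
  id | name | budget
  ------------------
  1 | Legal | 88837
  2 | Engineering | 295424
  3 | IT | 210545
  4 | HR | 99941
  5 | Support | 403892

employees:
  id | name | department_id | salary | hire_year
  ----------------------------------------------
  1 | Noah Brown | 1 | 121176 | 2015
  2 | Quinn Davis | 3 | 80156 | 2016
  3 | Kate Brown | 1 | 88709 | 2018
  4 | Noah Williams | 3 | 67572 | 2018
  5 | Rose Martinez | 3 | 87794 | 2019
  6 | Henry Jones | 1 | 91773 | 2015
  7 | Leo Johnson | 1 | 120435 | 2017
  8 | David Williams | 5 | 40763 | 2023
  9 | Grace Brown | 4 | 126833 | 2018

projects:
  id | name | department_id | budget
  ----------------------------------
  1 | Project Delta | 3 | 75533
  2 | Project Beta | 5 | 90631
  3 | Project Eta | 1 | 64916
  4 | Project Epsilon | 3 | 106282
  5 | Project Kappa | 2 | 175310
SELECT department_id, SUM(budget) AS sum_budget FROM projects GROUP BY department_id

Execution result:
department_id | sum_budget
1 | 64916
2 | 175310
3 | 181815
5 | 90631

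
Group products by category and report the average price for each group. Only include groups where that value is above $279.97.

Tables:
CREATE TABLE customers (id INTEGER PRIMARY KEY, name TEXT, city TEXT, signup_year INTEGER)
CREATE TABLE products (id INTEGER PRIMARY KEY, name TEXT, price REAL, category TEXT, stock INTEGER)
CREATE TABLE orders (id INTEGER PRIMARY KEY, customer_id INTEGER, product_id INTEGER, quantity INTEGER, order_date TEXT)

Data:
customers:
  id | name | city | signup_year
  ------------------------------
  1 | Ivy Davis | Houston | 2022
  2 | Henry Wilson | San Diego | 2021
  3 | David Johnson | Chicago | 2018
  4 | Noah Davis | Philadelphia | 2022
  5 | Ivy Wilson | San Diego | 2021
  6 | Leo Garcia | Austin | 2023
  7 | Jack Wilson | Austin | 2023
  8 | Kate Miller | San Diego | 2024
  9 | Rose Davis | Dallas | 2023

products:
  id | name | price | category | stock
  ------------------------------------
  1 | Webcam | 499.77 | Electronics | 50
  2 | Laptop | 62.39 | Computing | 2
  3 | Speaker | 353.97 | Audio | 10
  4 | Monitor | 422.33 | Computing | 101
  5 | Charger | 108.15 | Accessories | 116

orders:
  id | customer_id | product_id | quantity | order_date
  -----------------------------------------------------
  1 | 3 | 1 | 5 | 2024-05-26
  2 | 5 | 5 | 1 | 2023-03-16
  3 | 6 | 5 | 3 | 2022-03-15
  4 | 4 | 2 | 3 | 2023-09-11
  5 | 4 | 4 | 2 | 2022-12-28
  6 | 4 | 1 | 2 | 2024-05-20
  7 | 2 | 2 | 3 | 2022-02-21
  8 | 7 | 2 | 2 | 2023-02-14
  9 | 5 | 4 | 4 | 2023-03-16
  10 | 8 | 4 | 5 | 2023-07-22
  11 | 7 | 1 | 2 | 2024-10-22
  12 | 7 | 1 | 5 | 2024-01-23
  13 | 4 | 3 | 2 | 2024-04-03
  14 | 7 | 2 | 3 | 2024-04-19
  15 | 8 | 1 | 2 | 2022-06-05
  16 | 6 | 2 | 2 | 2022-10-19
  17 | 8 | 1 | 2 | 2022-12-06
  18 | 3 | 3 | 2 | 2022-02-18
SELECT category, AVG(price) AS avg_price FROM products GROUP BY category HAVING AVG(price) > 279.97

Execution result:
category | avg_price
Audio | 353.97
Electronics | 499.77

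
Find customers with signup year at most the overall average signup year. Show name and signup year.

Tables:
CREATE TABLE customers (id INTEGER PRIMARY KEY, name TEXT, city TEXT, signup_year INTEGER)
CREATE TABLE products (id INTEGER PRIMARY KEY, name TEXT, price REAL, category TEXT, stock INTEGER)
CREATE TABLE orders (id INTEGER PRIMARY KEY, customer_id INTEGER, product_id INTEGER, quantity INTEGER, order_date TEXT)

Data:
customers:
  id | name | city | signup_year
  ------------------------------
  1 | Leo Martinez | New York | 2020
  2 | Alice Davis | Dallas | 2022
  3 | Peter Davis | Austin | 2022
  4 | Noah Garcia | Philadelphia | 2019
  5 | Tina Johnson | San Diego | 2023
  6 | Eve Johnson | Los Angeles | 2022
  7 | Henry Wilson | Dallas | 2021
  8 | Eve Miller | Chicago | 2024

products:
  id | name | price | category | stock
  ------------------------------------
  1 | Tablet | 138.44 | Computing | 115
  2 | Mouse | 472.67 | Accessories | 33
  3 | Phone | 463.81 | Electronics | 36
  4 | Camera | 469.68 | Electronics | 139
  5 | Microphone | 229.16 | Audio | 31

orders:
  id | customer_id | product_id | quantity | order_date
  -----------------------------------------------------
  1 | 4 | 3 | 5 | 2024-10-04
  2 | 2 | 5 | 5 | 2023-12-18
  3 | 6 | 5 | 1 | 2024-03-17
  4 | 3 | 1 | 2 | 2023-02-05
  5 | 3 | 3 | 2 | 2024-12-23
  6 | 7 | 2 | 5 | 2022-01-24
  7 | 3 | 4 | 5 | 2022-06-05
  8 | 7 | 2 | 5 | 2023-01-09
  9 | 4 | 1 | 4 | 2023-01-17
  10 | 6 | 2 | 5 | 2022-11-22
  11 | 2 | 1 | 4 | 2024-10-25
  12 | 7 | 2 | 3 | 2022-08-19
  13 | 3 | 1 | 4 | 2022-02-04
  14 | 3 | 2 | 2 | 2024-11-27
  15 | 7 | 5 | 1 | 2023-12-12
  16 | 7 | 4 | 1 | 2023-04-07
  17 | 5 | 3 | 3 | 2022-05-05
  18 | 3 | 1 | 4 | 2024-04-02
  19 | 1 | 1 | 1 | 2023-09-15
SELECT name, signup_year FROM customers WHERE signup_year <= (SELECT AVG(signup_year) FROM customers)

Execution result:
name | signup_year
Leo Martinez | 2020
Noah Garcia | 2019
Henry Wilson | 2021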